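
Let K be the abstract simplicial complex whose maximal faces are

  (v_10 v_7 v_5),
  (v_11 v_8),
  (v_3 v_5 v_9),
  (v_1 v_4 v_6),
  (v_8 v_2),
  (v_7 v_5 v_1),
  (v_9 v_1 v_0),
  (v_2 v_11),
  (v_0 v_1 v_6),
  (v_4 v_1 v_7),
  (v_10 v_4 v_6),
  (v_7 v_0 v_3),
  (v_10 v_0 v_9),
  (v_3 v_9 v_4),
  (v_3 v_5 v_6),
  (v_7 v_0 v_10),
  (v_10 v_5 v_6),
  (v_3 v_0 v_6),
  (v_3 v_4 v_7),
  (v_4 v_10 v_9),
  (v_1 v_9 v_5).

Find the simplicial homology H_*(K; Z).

H_0 = Z^2,  H_1 = Z^3,  H_2 = Z.

Take the total order v_0 < v_1 < v_2 < v_3 < v_4 < v_5 < v_6 < v_7 < v_8 < v_9 < v_10 < v_11 on the vertex set. Then K (dimension 2) consists of the simplices:

  0-simplices (12): [v_0], [v_1], [v_2], [v_3], [v_4], [v_5], [v_6], [v_7], [v_8], [v_9], [v_10], [v_11]
  1-simplices (30): (30 of them)
  2-simplices (18): (18 of them)

giving chain groups C_0 ≅ Z^12, C_1 ≅ Z^30, C_2 ≅ Z^18.

The boundary map ∂_1: C_1 → C_0 sends each edge [p,q] (with p < q) to q − p.
The 12×30 boundary matrix has rank 10 and Smith normal form diag(1,1,1,1,1,1,1,1,1,1).

Boundary ∂_2: C_2 → C_1 sends each 2-simplex [p,q,r] to [q,r] − [p,r] + [p,q]. For instance
  ∂[v_3,v_5,v_9] = [v_5,v_9] − [v_3,v_9] + [v_3,v_5],
  ∂[v_4,v_9,v_10] = [v_9,v_10] − [v_4,v_10] + [v_4,v_9].
As a 30×18 matrix over Z this has rank 17, with invariant factors (1,1,1,1,1,1,1,1,1,1,1,1,1,1,1,1,1).

Reading off H_k = ker ∂_k / im ∂_{k+1}:

  H_0: rank C_0 − rank ∂_1 = 12 − 10 = 2, and the invariant factors of ∂_1 are all 1, so H_0 ≅ Z^2.
  H_1: rank ker ∂_1 − rank ∂_2 = (30 − 10) − 17 = 3, and the invariant factors of ∂_2 are all 1, so H_1 ≅ Z^3.
  H_2: rank ker ∂_2 − rank ∂_3 = (18 − 17) − 0 = 1, and there is no ∂_3, so H_2 ≅ Z.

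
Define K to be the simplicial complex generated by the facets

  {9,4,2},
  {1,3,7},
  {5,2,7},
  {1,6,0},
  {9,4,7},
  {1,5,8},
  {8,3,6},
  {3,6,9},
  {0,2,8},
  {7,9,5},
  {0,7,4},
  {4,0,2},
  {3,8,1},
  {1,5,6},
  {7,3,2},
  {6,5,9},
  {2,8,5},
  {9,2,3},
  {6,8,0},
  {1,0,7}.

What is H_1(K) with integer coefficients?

H_1 ≅ Z ⊕ Z/2.

Order the vertices as 0 < 1 < 2 < 3 < 4 < 5 < 6 < 7 < 8 < 9. Listing each simplex with vertices in this order, K has dimension 2 with simplices:

  0-simplices (10): [0], [1], [2], [3], [4], [5], [6], [7], [8], [9]
  1-simplices (30): (30 of them)
  2-simplices (20): (20 of them)

so the chain groups are C_0 ≅ Z^10, C_1 ≅ Z^30, C_2 ≅ Z^20.

The boundary map ∂_1: C_1 → C_0 sends each edge [p,q] (with p < q) to q − p. For instance
  ∂[0,8] = [8] − [0].
The 10×30 boundary matrix has rank 9 and Smith normal form diag(1,1,1,1,1,1,1,1,1).

Boundary ∂_2: C_2 → C_1 sends each 2-simplex [p,q,r] to [q,r] − [p,r] + [p,q]. For instance
  ∂[3,6,9] = [6,9] − [3,9] + [3,6],
  ∂[2,3,9] = [3,9] − [2,9] + [2,3].
The 30×20 boundary matrix has rank 20 and Smith normal form diag(1,1,1,1,1,1,1,1,1,1,1,1,1,1,1,1,1,1,1,2).

From H_k ≅ ker(∂_k) / im(∂_{k+1}) we obtain:

  H_1: rank ker ∂_1 − rank ∂_2 = (30 − 9) − 20 = 1, and ∂_2 has invariant factor 2 > 1, so H_1 = Z ⊕ Z/2.

(K is a triangulation of the Klein bottle.)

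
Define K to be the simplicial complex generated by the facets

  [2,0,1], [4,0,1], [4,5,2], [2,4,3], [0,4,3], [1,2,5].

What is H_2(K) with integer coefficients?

H_2 = 0.

We work with the vertex ordering 0 < 1 < 2 < 3 < 4 < 5. The simplices of K, each written with vertices in increasing order, are:

  0-simplices (6): [0], [1], [2], [3], [4], [5]
  1-simplices (12): [0,1], [0,2], [0,3], [0,4], [1,2], [1,4], [1,5], [2,3], [2,4], [2,5], [3,4], [4,5]
  2-simplices (6): [0,1,2], [0,1,4], [0,3,4], [1,2,5], [2,3,4], [2,4,5]

Hence C_0 ≅ Z^6, C_1 ≅ Z^12, C_2 ≅ Z^6.

∂_1: C_1 → C_0 is given by ∂[p,q] = [q] − [p].
This gives a 6×12 integer matrix of rank 5; reducing to Smith normal form yields diagonal entries (1,1,1,1,1).

The boundary map ∂_2: C_2 → C_1 maps a triangle to the signed sum of its edges. For instance
  ∂[1,2,5] = [2,5] − [1,5] + [1,2],
  ∂[2,3,4] = [3,4] − [2,4] + [2,3].
The 12×6 boundary matrix has rank 6 and Smith normal form diag(1,1,1,1,1,1).

Computing H_k = (kernel of ∂_k) / (image of ∂_{k+1}):

  H_2: rank ker ∂_2 − rank ∂_3 = (6 − 6) − 0 = 0, and there is no ∂_3, so H_2 = 0.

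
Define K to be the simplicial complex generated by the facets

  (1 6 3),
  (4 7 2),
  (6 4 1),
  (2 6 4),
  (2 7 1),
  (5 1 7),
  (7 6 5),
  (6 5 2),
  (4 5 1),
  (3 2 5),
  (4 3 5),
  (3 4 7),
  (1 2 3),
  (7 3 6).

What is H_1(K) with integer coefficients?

K has 7 vertices, 21 edges, 14 triangles.
rank ∂_1 = 6, rank ∂_2 = 13 ⇒ b_1 = 21 − 6 − 13 = 2; all invariant factors of ∂_2 are 1 so no torsion. So H_1 ≅ Z^2.

H_1 ≅ Z^2.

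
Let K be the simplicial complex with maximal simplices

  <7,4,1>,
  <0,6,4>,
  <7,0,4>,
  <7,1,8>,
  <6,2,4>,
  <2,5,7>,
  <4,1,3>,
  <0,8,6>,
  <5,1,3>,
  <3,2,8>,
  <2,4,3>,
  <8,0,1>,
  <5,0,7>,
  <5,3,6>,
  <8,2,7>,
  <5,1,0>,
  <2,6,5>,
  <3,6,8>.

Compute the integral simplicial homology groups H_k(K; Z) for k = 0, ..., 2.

Take the total order 0 < 1 < 2 < 3 < 4 < 5 < 6 < 7 < 8 on the vertex set. Then K (dimension 2) consists of the simplices:

  0-simplices (9): [0], [1], [2], [3], [4], [5], [6], [7], [8]
  1-simplices (27): (27 of them)
  2-simplices (18): [0,1,5], [0,1,8], [0,4,6], [0,4,7], [0,5,7], [0,6,8], [1,3,4], [1,3,5], [1,4,7], [1,7,8], [2,3,4], [2,3,8], [2,4,6], [2,5,6], [2,5,7], [2,7,8], [3,5,6], [3,6,8]

giving chain groups C_0 ≅ Z^9, C_1 ≅ Z^27, C_2 ≅ Z^18.

The boundary map ∂_1: C_1 → C_0 sends each edge [p,q] (with p < q) to q − p. For instance
  ∂[2,7] = [7] − [2].
This gives a 9×27 integer matrix of rank 8; reducing to Smith normal form yields diagonal entries (1,1,1,1,1,1,1,1).

∂_2: C_2 → C_1 acts by ∂[p,q,r] = [q,r] − [p,r] + [p,q]. For instance
  ∂[0,6,8] = [6,8] − [0,8] + [0,6],
  ∂[2,3,4] = [3,4] − [2,4] + [2,3].
The resulting 27×18 matrix has rank 18, and its Smith normal form has invariant factors (1,1,1,1,1,1,1,1,1,1,1,1,1,1,1,1,1,2).

From H_k ≅ ker(∂_k) / im(∂_{k+1}) we obtain:

  H_0: rank C_0 − rank ∂_1 = 9 − 8 = 1, and the invariant factors of ∂_1 are all 1, so H_0 = Z.
  H_1: rank ker ∂_1 − rank ∂_2 = (27 − 8) − 18 = 1, and ∂_2 has invariant factor 2 > 1, so H_1 = Z ⊕ Z/2.
  H_2: rank ker ∂_2 − rank ∂_3 = (18 − 18) − 0 = 0, and there is no ∂_3, so H_2 = 0.

As a check, the Euler characteristic is 9 − 27 + 18 = 0, which agrees with 1 − 1 + 0 = 0.

H_0 = Z,  H_1 = Z ⊕ Z/2,  H_2 = 0.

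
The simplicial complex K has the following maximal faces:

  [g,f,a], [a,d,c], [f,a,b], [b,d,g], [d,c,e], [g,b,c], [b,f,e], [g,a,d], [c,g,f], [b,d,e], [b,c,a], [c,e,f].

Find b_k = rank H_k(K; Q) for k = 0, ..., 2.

b_0 = 1, b_1 = 0, b_2 = 0.

K has 7 vertices, 18 edges, 12 triangles.
rank ∂_0 = 0, rank ∂_1 = 6 ⇒ b_0 = 7 − 0 − 6 = 1; all invariant factors of ∂_1 are 1 so no torsion. So H_0 ≅ Z.
rank ∂_1 = 6, rank ∂_2 = 12 ⇒ b_1 = 18 − 6 − 12 = 0; ∂_2 has invariant factor(s) [2] giving torsion. So H_1 ≅ Z/2.
rank ∂_2 = 12, rank ∂_3 = 0 ⇒ b_2 = 12 − 12 − 0 = 0. So H_2 ≅ 0.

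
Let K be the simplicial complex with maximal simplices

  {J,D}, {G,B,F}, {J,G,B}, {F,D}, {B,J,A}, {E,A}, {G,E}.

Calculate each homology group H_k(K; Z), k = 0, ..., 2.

Take the total order A < B < D < E < F < G < J on the vertex set. Then K (dimension 2) consists of the simplices:

  0-simplices (7): A, B, D, E, F, G, J
  1-simplices (11): AB, AE, AJ, BF, BG, BJ, DF, DJ, EG, FG, GJ
  2-simplices (3): ABJ, BFG, BGJ

giving chain groups C_0 ≅ Z^7, C_1 ≅ Z^11, C_2 ≅ Z^3.

Boundary ∂_1: C_1 → C_0 maps an edge to its endpoints' difference, ∂[p,q] = q − p.
This gives a 7×11 integer matrix of rank 6; reducing to Smith normal form yields diagonal entries (1,1,1,1,1,1).

Boundary ∂_2: C_2 → C_1 sends each 2-simplex [p,q,r] to [q,r] − [p,r] + [p,q]. For instance
  ∂BGJ = GJ − BJ + BG,
  ∂BFG = FG − BG + BF.
As a 11×3 matrix over Z this has rank 3, with invariant factors (1,1,1).

Reading off H_k = ker ∂_k / im ∂_{k+1}:

  H_0: rank C_0 − rank ∂_1 = 7 − 6 = 1, and the invariant factors of ∂_1 are all 1, so H_0 ≅ Z.
  H_1: rank ker ∂_1 − rank ∂_2 = (11 − 6) − 3 = 2, and the invariant factors of ∂_2 are all 1, so H_1 ≅ Z^2.
  H_2: rank ker ∂_2 − rank ∂_3 = (3 − 3) − 0 = 0, and there is no ∂_3, so H_2 ≅ 0.

H_0 = Z,  H_1 = Z^2,  H_2 = 0.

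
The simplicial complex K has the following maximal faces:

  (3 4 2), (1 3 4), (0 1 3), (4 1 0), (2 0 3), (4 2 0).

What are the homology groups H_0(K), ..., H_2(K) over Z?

H_0 = Z,  H_1 = 0,  H_2 = Z.

Fix the vertex order 0 < 1 < 2 < 3 < 4 and write every simplex with vertices in increasing order. Then dim K = 2 and the simplices of K are:

  0-simplices (5): [0], [1], [2], [3], [4]
  1-simplices (9): [0,1], [0,2], [0,3], [0,4], [1,3], [1,4], [2,3], [2,4], [3,4]
  2-simplices (6): [0,1,3], [0,1,4], [0,2,3], [0,2,4], [1,3,4], [2,3,4]

giving chain groups C_0 ≅ Z^5, C_1 ≅ Z^9, C_2 ≅ Z^6.

Boundary ∂_1: C_1 → C_0 maps an edge to its endpoints' difference, ∂[p,q] = q − p. For instance
  ∂[0,3] = [3] − [0].
As a 5×9 matrix over Z this has rank 4, with invariant factors (1,1,1,1).

The boundary map ∂_2: C_2 → C_1 maps a triangle to the signed sum of its edges. For instance
  ∂[0,1,3] = [1,3] − [0,3] + [0,1],
  ∂[0,2,3] = [2,3] − [0,3] + [0,2].
This gives a 9×6 integer matrix of rank 5; reducing to Smith normal form yields diagonal entries (1,1,1,1,1).

Computing H_k = (kernel of ∂_k) / (image of ∂_{k+1}):

  H_0: rank C_0 − rank ∂_1 = 5 − 4 = 1, and the invariant factors of ∂_1 are all 1, so H_0 ≅ Z.
  H_1: rank ker ∂_1 − rank ∂_2 = (9 − 4) − 5 = 0, and the invariant factors of ∂_2 are all 1, so H_1 ≅ 0.
  H_2: rank ker ∂_2 − rank ∂_3 = (6 − 5) − 0 = 1, and there is no ∂_3, so H_2 ≅ Z.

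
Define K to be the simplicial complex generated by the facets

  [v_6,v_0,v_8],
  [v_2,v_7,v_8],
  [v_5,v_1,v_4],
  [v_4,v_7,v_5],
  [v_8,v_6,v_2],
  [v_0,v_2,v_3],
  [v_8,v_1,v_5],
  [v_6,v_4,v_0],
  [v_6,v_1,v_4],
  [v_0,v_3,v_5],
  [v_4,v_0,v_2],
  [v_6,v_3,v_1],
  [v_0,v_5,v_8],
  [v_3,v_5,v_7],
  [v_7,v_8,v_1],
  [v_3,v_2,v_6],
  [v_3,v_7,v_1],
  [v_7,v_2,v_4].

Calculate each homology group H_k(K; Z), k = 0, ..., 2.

K has 9 vertices, 27 edges, 18 triangles.
rank ∂_0 = 0, rank ∂_1 = 8 ⇒ b_0 = 9 − 0 − 8 = 1; all invariant factors of ∂_1 are 1 so no torsion. So H_0 ≅ Z.
rank ∂_1 = 8, rank ∂_2 = 18 ⇒ b_1 = 27 − 8 − 18 = 1; ∂_2 has invariant factor(s) [2] giving torsion. So H_1 ≅ Z ⊕ Z/2Z.
rank ∂_2 = 18, rank ∂_3 = 0 ⇒ b_2 = 18 − 18 − 0 = 0. So H_2 ≅ 0.

H_0 = Z,  H_1 = Z ⊕ Z/2Z,  H_2 = 0.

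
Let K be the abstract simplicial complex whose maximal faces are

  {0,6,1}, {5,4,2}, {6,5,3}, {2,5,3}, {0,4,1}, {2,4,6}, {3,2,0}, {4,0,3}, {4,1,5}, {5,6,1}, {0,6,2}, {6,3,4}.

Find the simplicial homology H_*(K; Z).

We work with the vertex ordering 0 < 1 < 2 < 3 < 4 < 5 < 6. The simplices of K, each written with vertices in increasing order, are:

  0-simplices (7): [0], [1], [2], [3], [4], [5], [6]
  1-simplices (18): [0,1], [0,2], [0,3], [0,4], [0,6], [1,4], [1,5], [1,6], [2,3], [2,4], [2,5], [2,6], [3,4], [3,5], [3,6], [4,5], [4,6], [5,6]
  2-simplices (12): [0,1,4], [0,1,6], [0,2,3], [0,2,6], [0,3,4], [1,4,5], [1,5,6], [2,3,5], [2,4,5], [2,4,6], [3,4,6], [3,5,6]

giving chain groups C_0 ≅ Z^7, C_1 ≅ Z^18, C_2 ≅ Z^12.

∂_1: C_1 → C_0 is given by ∂[p,q] = [q] − [p]. For instance
  ∂[2,6] = [6] − [2].
The 7×18 boundary matrix has rank 6 and Smith normal form diag(1,1,1,1,1,1).

Boundary ∂_2: C_2 → C_1 sends each 2-simplex [p,q,r] to [q,r] − [p,r] + [p,q]. For instance
  ∂[1,5,6] = [5,6] − [1,6] + [1,5],
  ∂[0,2,6] = [2,6] − [0,6] + [0,2].
The 18×12 boundary matrix has rank 12 and Smith normal form diag(1,1,1,1,1,1,1,1,1,1,1,2).

From H_k ≅ ker(∂_k) / im(∂_{k+1}) we obtain:

  H_0: rank C_0 − rank ∂_1 = 7 − 6 = 1, and the invariant factors of ∂_1 are all 1, so H_0 ≅ Z.
  H_1: rank ker ∂_1 − rank ∂_2 = (18 − 6) − 12 = 0, and ∂_2 has invariant factor 2 > 1, so H_1 ≅ Z/2Z.
  H_2: rank ker ∂_2 − rank ∂_3 = (12 − 12) − 0 = 0, and there is no ∂_3, so H_2 ≅ 0.

As a check, the Euler characteristic is 7 − 18 + 12 = 1, which agrees with 1 − 0 + 0 = 1.

H_0 ≅ Z,  H_1 ≅ Z/2Z,  H_2 = 0.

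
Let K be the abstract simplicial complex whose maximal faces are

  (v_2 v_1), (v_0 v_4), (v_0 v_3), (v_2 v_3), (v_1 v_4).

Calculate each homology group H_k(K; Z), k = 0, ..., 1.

Take the total order v_0 < v_1 < v_2 < v_3 < v_4 on the vertex set. Then K (dimension 1) consists of the simplices:

  0-simplices (5): [v_0], [v_1], [v_2], [v_3], [v_4]
  1-simplices (5): [v_0,v_3], [v_0,v_4], [v_1,v_2], [v_1,v_4], [v_2,v_3]

so the chain groups are C_0 ≅ Z^5, C_1 ≅ Z^5.

Boundary ∂_1: C_1 → C_0 sends each edge [p,q] (with p < q) to q − p.
The resulting 5×5 matrix has rank 4, and its Smith normal form has invariant factors (1,1,1,1).

Reading off H_k = ker ∂_k / im ∂_{k+1}:

  H_0: rank C_0 − rank ∂_1 = 5 − 4 = 1, and the invariant factors of ∂_1 are all 1, so H_0 = Z.
  H_1: rank ker ∂_1 − rank ∂_2 = (5 − 4) − 0 = 1, and there is no ∂_2, so H_1 = Z.

H_0 ≅ Z,  H_1 ≅ Z.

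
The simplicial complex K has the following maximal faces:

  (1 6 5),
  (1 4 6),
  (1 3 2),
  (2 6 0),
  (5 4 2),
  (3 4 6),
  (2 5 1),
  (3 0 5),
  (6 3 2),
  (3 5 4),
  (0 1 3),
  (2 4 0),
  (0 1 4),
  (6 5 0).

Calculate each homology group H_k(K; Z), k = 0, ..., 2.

Fix the vertex order 0 < 1 < 2 < 3 < 4 < 5 < 6 and write every simplex with vertices in increasing order. Then dim K = 2 and the simplices of K are:

  0-simplices (7): [0], [1], [2], [3], [4], [5], [6]
  1-simplices (21): [0,1], [0,2], [0,3], [0,4], [0,5], [0,6], [1,2], [1,3], [1,4], [1,5], [1,6], [2,3], [2,4], [2,5], [2,6], [3,4], [3,5], [3,6], [4,5], [4,6], [5,6]
  2-simplices (14): [0,1,3], [0,1,4], [0,2,4], [0,2,6], [0,3,5], [0,5,6], [1,2,3], [1,2,5], [1,4,6], [1,5,6], [2,3,6], [2,4,5], [3,4,5], [3,4,6]

giving chain groups C_0 ≅ Z^7, C_1 ≅ Z^21, C_2 ≅ Z^14.

∂_1: C_1 → C_0 maps an edge to its endpoints' difference, ∂[p,q] = q − p. For instance
  ∂[1,6] = [6] − [1].
The resulting 7×21 matrix has rank 6, and its Smith normal form has invariant factors (1,1,1,1,1,1).

Boundary ∂_2: C_2 → C_1 acts by ∂[p,q,r] = [q,r] − [p,r] + [p,q]. For instance
  ∂[0,5,6] = [5,6] − [0,6] + [0,5],
  ∂[0,1,4] = [1,4] − [0,4] + [0,1].
This gives a 21×14 integer matrix of rank 13; reducing to Smith normal form yields diagonal entries (1,1,1,1,1,1,1,1,1,1,1,1,1).

From H_k ≅ ker(∂_k) / im(∂_{k+1}) we obtain:

  H_0: rank C_0 − rank ∂_1 = 7 − 6 = 1, and the invariant factors of ∂_1 are all 1, so H_0 = Z.
  H_1: rank ker ∂_1 − rank ∂_2 = (21 − 6) − 13 = 2, and the invariant factors of ∂_2 are all 1, so H_1 = Z^2.
  H_2: rank ker ∂_2 − rank ∂_3 = (14 − 13) − 0 = 1, and there is no ∂_3, so H_2 = Z.

As a check, the Euler characteristic is 7 − 21 + 14 = 0, which agrees with 1 − 2 + 1 = 0.

H_0 ≅ Z,  H_1 ≅ Z^2,  H_2 ≅ Z.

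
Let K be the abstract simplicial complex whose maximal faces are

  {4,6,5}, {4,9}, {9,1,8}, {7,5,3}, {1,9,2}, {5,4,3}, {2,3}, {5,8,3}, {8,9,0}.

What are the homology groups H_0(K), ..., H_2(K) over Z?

We work with the vertex ordering 0 < 1 < 2 < 3 < 4 < 5 < 6 < 7 < 8 < 9. The simplices of K, each written with vertices in increasing order, are:

  0-simplices (10): [0], [1], [2], [3], [4], [5], [6], [7], [8], [9]
  1-simplices (18): [0,8], [0,9], [1,2], [1,8], [1,9], [2,3], [2,9], [3,4], [3,5], [3,7], [3,8], [4,5], [4,6], [4,9], [5,6], [5,7], [5,8], [8,9]
  2-simplices (7): [0,8,9], [1,2,9], [1,8,9], [3,4,5], [3,5,7], [3,5,8], [4,5,6]

giving chain groups C_0 ≅ Z^10, C_1 ≅ Z^18, C_2 ≅ Z^7.

The boundary map ∂_1: C_1 → C_0 is given by ∂[p,q] = [q] − [p]. For instance
  ∂[1,2] = [2] − [1].
The resulting 10×18 matrix has rank 9, and its Smith normal form has invariant factors (1,1,1,1,1,1,1,1,1).

The boundary map ∂_2: C_2 → C_1 acts by ∂[p,q,r] = [q,r] − [p,r] + [p,q]. For instance
  ∂[3,5,7] = [5,7] − [3,7] + [3,5],
  ∂[4,5,6] = [5,6] − [4,6] + [4,5].
The resulting 18×7 matrix has rank 7, and its Smith normal form has invariant factors (1,1,1,1,1,1,1).

From H_k ≅ ker(∂_k) / im(∂_{k+1}) we obtain:

  H_0: rank C_0 − rank ∂_1 = 10 − 9 = 1, and the invariant factors of ∂_1 are all 1, so H_0 = Z.
  H_1: rank ker ∂_1 − rank ∂_2 = (18 − 9) − 7 = 2, and the invariant factors of ∂_2 are all 1, so H_1 = Z^2.
  H_2: rank ker ∂_2 − rank ∂_3 = (7 − 7) − 0 = 0, and there is no ∂_3, so H_2 = 0.

H_0 ≅ Z,  H_1 ≅ Z^2,  H_2 = 0.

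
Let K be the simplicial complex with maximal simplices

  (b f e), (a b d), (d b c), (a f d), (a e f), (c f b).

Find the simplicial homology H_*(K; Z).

H_0 = Z,  H_1 = Z,  H_2 = 0.

Take the total order a < b < c < d < e < f on the vertex set. Then K (dimension 2) consists of the simplices:

  0-simplices (6): a, b, c, d, e, f
  1-simplices (12): ab, ad, ae, af, bc, bd, be, bf, cd, cf, df, ef
  2-simplices (6): abd, adf, aef, bcd, bcf, bef

so the chain groups are C_0 ≅ Z^6, C_1 ≅ Z^12, C_2 ≅ Z^6.

Boundary ∂_1: C_1 → C_0 maps an edge to its endpoints' difference, ∂[p,q] = q − p.
The 6×12 boundary matrix has rank 5 and Smith normal form diag(1,1,1,1,1).

The boundary map ∂_2: C_2 → C_1 maps a triangle to the signed sum of its edges. For instance
  ∂bcf = cf − bf + bc,
  ∂bcd = cd − bd + bc.
The 12×6 boundary matrix has rank 6 and Smith normal form diag(1,1,1,1,1,1).

Computing H_k = (kernel of ∂_k) / (image of ∂_{k+1}):

  H_0: rank C_0 − rank ∂_1 = 6 − 5 = 1, and the invariant factors of ∂_1 are all 1, so H_0 ≅ Z.
  H_1: rank ker ∂_1 − rank ∂_2 = (12 − 5) − 6 = 1, and the invariant factors of ∂_2 are all 1, so H_1 ≅ Z.
  H_2: rank ker ∂_2 − rank ∂_3 = (6 − 6) − 0 = 0, and there is no ∂_3, so H_2 ≅ 0.

As a check, the Euler characteristic is 6 − 12 + 6 = 0, which agrees with 1 − 1 + 0 = 0.
(K is a triangulation of the cylinder S^1 x I.)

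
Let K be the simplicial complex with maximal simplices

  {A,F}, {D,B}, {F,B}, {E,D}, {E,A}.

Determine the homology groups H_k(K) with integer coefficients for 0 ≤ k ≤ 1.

H_0 ≅ Z,  H_1 ≅ Z.

K has 5 vertices, 5 edges.
rank ∂_0 = 0, rank ∂_1 = 4 ⇒ b_0 = 5 − 0 − 4 = 1; all invariant factors of ∂_1 are 1 so no torsion. So H_0 = Z.
rank ∂_1 = 4, rank ∂_2 = 0 ⇒ b_1 = 5 − 4 − 0 = 1. So H_1 = Z.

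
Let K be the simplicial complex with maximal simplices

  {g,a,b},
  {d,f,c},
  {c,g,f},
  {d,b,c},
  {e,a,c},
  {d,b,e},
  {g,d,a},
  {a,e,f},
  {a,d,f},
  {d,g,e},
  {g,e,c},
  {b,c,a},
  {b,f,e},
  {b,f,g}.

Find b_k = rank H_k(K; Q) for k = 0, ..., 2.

Take the total order a < b < c < d < e < f < g on the vertex set. Then K (dimension 2) consists of the simplices:

  0-simplices (7): a, b, c, d, e, f, g
  1-simplices (21): ab, ac, ad, ae, af, ag, bc, bd, be, bf, bg, cd, ce, cf, cg, de, df, dg, ef, eg, fg
  2-simplices (14): abc, abg, ace, adf, adg, aef, bcd, bde, bef, bfg, cdf, ceg, cfg, deg

Hence C_0 ≅ Z^7, C_1 ≅ Z^21, C_2 ≅ Z^14.

∂_1: C_1 → C_0 maps an edge to its endpoints' difference, ∂[p,q] = q − p. For instance
  ∂cd = d − c.
The resulting 7×21 matrix has rank 6, and its Smith normal form has invariant factors (1,1,1,1,1,1).

Boundary ∂_2: C_2 → C_1 maps a triangle to the signed sum of its edges. For instance
  ∂ceg = eg − cg + ce,
  ∂bef = ef − bf + be.
As a 21×14 matrix over Z this has rank 13, with invariant factors (1,1,1,1,1,1,1,1,1,1,1,1,1).

Computing H_k = (kernel of ∂_k) / (image of ∂_{k+1}):

  H_0: rank C_0 − rank ∂_1 = 7 − 6 = 1, and the invariant factors of ∂_1 are all 1, so H_0 ≅ Z.
  H_1: rank ker ∂_1 − rank ∂_2 = (21 − 6) − 13 = 2, and the invariant factors of ∂_2 are all 1, so H_1 ≅ Z^2.
  H_2: rank ker ∂_2 − rank ∂_3 = (14 − 13) − 0 = 1, and there is no ∂_3, so H_2 ≅ Z.

As a check, the Euler characteristic is 7 − 21 + 14 = 0, which agrees with 1 − 2 + 1 = 0.
(K is a triangulation of the torus T^2.)

Hence the Betti numbers are b_0 = 1, b_1 = 2, b_2 = 1.

b_0 = 1, b_1 = 2, b_2 = 1.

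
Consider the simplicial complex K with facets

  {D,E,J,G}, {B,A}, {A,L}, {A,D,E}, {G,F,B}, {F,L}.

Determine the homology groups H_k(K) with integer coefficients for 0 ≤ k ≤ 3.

K has 8 vertices, 14 edges, 6 triangles, 1 3-simplex.
rank ∂_0 = 0, rank ∂_1 = 7 ⇒ b_0 = 8 − 0 − 7 = 1; all invariant factors of ∂_1 are 1 so no torsion. So H_0 ≅ Z.
rank ∂_1 = 7, rank ∂_2 = 5 ⇒ b_1 = 14 − 7 − 5 = 2; all invariant factors of ∂_2 are 1 so no torsion. So H_1 ≅ Z^2.
rank ∂_2 = 5, rank ∂_3 = 1 ⇒ b_2 = 6 − 5 − 1 = 0; all invariant factors of ∂_3 are 1 so no torsion. So H_2 ≅ 0.
rank ∂_3 = 1, rank ∂_4 = 0 ⇒ b_3 = 1 − 1 − 0 = 0. So H_3 ≅ 0.

H_0 ≅ Z,  H_1 ≅ Z^2,  H_2 = 0,  H_3 = 0.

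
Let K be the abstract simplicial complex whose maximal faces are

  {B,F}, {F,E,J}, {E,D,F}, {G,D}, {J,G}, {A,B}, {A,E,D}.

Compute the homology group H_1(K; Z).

H_1 ≅ Z^2.

Order the vertices as A < B < D < E < F < G < J. Listing each simplex with vertices in this order, K has dimension 2 with simplices:

  0-simplices (7): A, B, D, E, F, G, J
  1-simplices (11): AB, AD, AE, BF, DE, DF, DG, EF, EJ, FJ, GJ
  2-simplices (3): ADE, DEF, EFJ

giving chain groups C_0 ≅ Z^7, C_1 ≅ Z^11, C_2 ≅ Z^3.

Boundary ∂_1: C_1 → C_0 maps an edge to its endpoints' difference, ∂[p,q] = q − p. For instance
  ∂BF = F − B.
As a 7×11 matrix over Z this has rank 6, with invariant factors (1,1,1,1,1,1).

∂_2: C_2 → C_1 acts by ∂[p,q,r] = [q,r] − [p,r] + [p,q]. For instance
  ∂ADE = DE − AE + AD,
  ∂EFJ = FJ − EJ + EF.
The resulting 11×3 matrix has rank 3, and its Smith normal form has invariant factors (1,1,1).

Reading off H_k = ker ∂_k / im ∂_{k+1}:

  H_1: rank ker ∂_1 − rank ∂_2 = (11 − 6) − 3 = 2, and the invariant factors of ∂_2 are all 1, so H_1 ≅ Z^2.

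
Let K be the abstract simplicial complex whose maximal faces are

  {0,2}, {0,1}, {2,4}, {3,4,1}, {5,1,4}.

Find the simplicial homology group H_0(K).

Fix the vertex order 0 < 1 < 2 < 3 < 4 < 5 and write every simplex with vertices in increasing order. Then dim K = 2 and the simplices of K are:

  0-simplices (6): [0], [1], [2], [3], [4], [5]
  1-simplices (8): [0,1], [0,2], [1,3], [1,4], [1,5], [2,4], [3,4], [4,5]
  2-simplices (2): [1,3,4], [1,4,5]

giving chain groups C_0 ≅ Z^6, C_1 ≅ Z^8, C_2 ≅ Z^2.

∂_1: C_1 → C_0 sends each edge [p,q] (with p < q) to q − p.
This gives a 6×8 integer matrix of rank 5; reducing to Smith normal form yields diagonal entries (1,1,1,1,1).

The boundary map ∂_2: C_2 → C_1 sends each 2-simplex [p,q,r] to [q,r] − [p,r] + [p,q]. For instance
  ∂[1,3,4] = [3,4] − [1,4] + [1,3],
  ∂[1,4,5] = [4,5] − [1,5] + [1,4].
The resulting 8×2 matrix has rank 2, and its Smith normal form has invariant factors (1,1).

From H_k ≅ ker(∂_k) / im(∂_{k+1}) we obtain:

  H_0: rank C_0 − rank ∂_1 = 6 − 5 = 1, and the invariant factors of ∂_1 are all 1, so H_0 = Z.

H_0 = Z.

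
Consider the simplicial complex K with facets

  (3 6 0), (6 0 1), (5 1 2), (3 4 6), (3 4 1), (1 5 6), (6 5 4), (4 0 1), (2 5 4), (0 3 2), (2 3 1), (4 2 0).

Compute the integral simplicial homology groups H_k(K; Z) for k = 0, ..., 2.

Order the vertices as 0 < 1 < 2 < 3 < 4 < 5 < 6. Listing each simplex with vertices in this order, K has dimension 2 with simplices:

  0-simplices (7): [0], [1], [2], [3], [4], [5], [6]
  1-simplices (18): [0,1], [0,2], [0,3], [0,4], [0,6], [1,2], [1,3], [1,4], [1,5], [1,6], [2,3], [2,4], [2,5], [3,4], [3,6], [4,5], [4,6], [5,6]
  2-simplices (12): [0,1,4], [0,1,6], [0,2,3], [0,2,4], [0,3,6], [1,2,3], [1,2,5], [1,3,4], [1,5,6], [2,4,5], [3,4,6], [4,5,6]

giving chain groups C_0 ≅ Z^7, C_1 ≅ Z^18, C_2 ≅ Z^12.

∂_1: C_1 → C_0 sends each edge [p,q] (with p < q) to q − p. For instance
  ∂[2,3] = [3] − [2].
This gives a 7×18 integer matrix of rank 6; reducing to Smith normal form yields diagonal entries (1,1,1,1,1,1).

The boundary map ∂_2: C_2 → C_1 acts by ∂[p,q,r] = [q,r] − [p,r] + [p,q]. For instance
  ∂[0,2,4] = [2,4] − [0,4] + [0,2],
  ∂[2,4,5] = [4,5] − [2,5] + [2,4].
This gives a 18×12 integer matrix of rank 12; reducing to Smith normal form yields diagonal entries (1,1,1,1,1,1,1,1,1,1,1,2).

Now H_k = ker ∂_k / im ∂_{k+1}, so:

  H_0: rank C_0 − rank ∂_1 = 7 − 6 = 1, and the invariant factors of ∂_1 are all 1, so H_0 = Z.
  H_1: rank ker ∂_1 − rank ∂_2 = (18 − 6) − 12 = 0, and ∂_2 has invariant factor 2 > 1, so H_1 = Z/2.
  H_2: rank ker ∂_2 − rank ∂_3 = (12 − 12) − 0 = 0, and there is no ∂_3, so H_2 = 0.

(K is a triangulation of the real projective plane RP^2.)

H_0 = Z,  H_1 = Z/2,  H_2 = 0.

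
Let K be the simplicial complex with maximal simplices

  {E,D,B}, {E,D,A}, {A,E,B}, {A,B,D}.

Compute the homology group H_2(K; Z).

We work with the vertex ordering A < B < D < E. The simplices of K, each written with vertices in increasing order, are:

  0-simplices (4): A, B, D, E
  1-simplices (6): AB, AD, AE, BD, BE, DE
  2-simplices (4): ABD, ABE, ADE, BDE

so the chain groups are C_0 ≅ Z^4, C_1 ≅ Z^6, C_2 ≅ Z^4.

Boundary ∂_1: C_1 → C_0 is given by ∂[p,q] = [q] − [p]. For instance
  ∂AB = B − A.
As a 4×6 matrix over Z this has rank 3, with invariant factors (1,1,1).

Boundary ∂_2: C_2 → C_1 sends each 2-simplex [p,q,r] to [q,r] − [p,r] + [p,q]. For instance
  ∂ABE = BE − AE + AB,
  ∂ADE = DE − AE + AD.
As a 6×4 matrix over Z this has rank 3, with invariant factors (1,1,1).

Computing H_k = (kernel of ∂_k) / (image of ∂_{k+1}):

  H_2: rank ker ∂_2 − rank ∂_3 = (4 − 3) − 0 = 1, and there is no ∂_3, so H_2 = Z.

H_2 = Z.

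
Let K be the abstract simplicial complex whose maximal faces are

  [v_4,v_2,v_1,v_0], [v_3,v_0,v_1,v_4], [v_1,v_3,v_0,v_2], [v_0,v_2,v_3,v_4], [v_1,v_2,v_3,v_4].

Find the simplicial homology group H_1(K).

K has 5 vertices, 10 edges, 10 triangles, 5 3-simplices.
rank ∂_1 = 4, rank ∂_2 = 6 ⇒ b_1 = 10 − 4 − 6 = 0; all invariant factors of ∂_2 are 1 so no torsion. So H_1 ≅ 0.

H_1 ≅ 0.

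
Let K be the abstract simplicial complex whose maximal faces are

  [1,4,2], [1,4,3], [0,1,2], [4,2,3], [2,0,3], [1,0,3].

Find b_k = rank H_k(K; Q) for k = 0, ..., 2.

K has 5 vertices, 9 edges, 6 triangles.
rank ∂_0 = 0, rank ∂_1 = 4 ⇒ b_0 = 5 − 0 − 4 = 1; all invariant factors of ∂_1 are 1 so no torsion. So H_0 = Z.
rank ∂_1 = 4, rank ∂_2 = 5 ⇒ b_1 = 9 − 4 − 5 = 0; all invariant factors of ∂_2 are 1 so no torsion. So H_1 = 0.
rank ∂_2 = 5, rank ∂_3 = 0 ⇒ b_2 = 6 − 5 − 0 = 1. So H_2 = Z.

b_0 = 1, b_1 = 0, b_2 = 1.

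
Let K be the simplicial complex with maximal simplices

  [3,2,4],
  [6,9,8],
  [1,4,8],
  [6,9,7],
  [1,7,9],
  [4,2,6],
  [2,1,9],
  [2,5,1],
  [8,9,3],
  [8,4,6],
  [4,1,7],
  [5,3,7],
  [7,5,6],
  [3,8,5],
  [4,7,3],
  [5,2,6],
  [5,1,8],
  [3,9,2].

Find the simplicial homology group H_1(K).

H_1 ≅ Z^2.

Order the vertices as 1 < 2 < 3 < 4 < 5 < 6 < 7 < 8 < 9. Listing each simplex with vertices in this order, K has dimension 2 with simplices:

  0-simplices (9): [1], [2], [3], [4], [5], [6], [7], [8], [9]
  1-simplices (27): (27 of them)
  2-simplices (18): [1,2,5], [1,2,9], [1,4,7], [1,4,8], [1,5,8], [1,7,9], [2,3,4], [2,3,9], [2,4,6], [2,5,6], [3,4,7], [3,5,7], [3,5,8], [3,8,9], [4,6,8], [5,6,7], [6,7,9], [6,8,9]

so the chain groups are C_0 ≅ Z^9, C_1 ≅ Z^27, C_2 ≅ Z^18.

The boundary map ∂_1: C_1 → C_0 sends each edge [p,q] (with p < q) to q − p.
The 9×27 boundary matrix has rank 8 and Smith normal form diag(1,1,1,1,1,1,1,1).

∂_2: C_2 → C_1 maps a triangle to the signed sum of its edges. For instance
  ∂[1,2,9] = [2,9] − [1,9] + [1,2],
  ∂[2,3,9] = [3,9] − [2,9] + [2,3].
As a 27×18 matrix over Z this has rank 17, with invariant factors (1,1,1,1,1,1,1,1,1,1,1,1,1,1,1,1,1).

Now H_k = ker ∂_k / im ∂_{k+1}, so:

  H_1: rank ker ∂_1 − rank ∂_2 = (27 − 8) − 17 = 2, and the invariant factors of ∂_2 are all 1, so H_1 = Z^2.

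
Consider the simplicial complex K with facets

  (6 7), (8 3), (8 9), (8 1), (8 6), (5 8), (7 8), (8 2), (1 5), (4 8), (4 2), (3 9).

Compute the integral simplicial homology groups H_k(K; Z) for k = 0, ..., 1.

H_0 = Z,  H_1 = Z^4.

Order the vertices as 1 < 2 < 3 < 4 < 5 < 6 < 7 < 8 < 9. Listing each simplex with vertices in this order, K has dimension 1 with simplices:

  0-simplices (9): [1], [2], [3], [4], [5], [6], [7], [8], [9]
  1-simplices (12): [1,5], [1,8], [2,4], [2,8], [3,8], [3,9], [4,8], [5,8], [6,7], [6,8], [7,8], [8,9]

Hence C_0 ≅ Z^9, C_1 ≅ Z^12.

∂_1: C_1 → C_0 maps an edge to its endpoints' difference, ∂[p,q] = q − p.
This gives a 9×12 integer matrix of rank 8; reducing to Smith normal form yields diagonal entries (1,1,1,1,1,1,1,1).

Reading off H_k = ker ∂_k / im ∂_{k+1}:

  H_0: rank C_0 − rank ∂_1 = 9 − 8 = 1, and the invariant factors of ∂_1 are all 1, so H_0 ≅ Z.
  H_1: rank ker ∂_1 − rank ∂_2 = (12 − 8) − 0 = 4, and there is no ∂_2, so H_1 ≅ Z^4.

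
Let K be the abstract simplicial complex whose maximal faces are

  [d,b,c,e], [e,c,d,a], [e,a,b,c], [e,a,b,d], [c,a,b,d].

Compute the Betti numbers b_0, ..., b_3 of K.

b_0 = 1, b_1 = 0, b_2 = 0, b_3 = 1.

We work with the vertex ordering a < b < c < d < e. The simplices of K, each written with vertices in increasing order, are:

  0-simplices (5): a, b, c, d, e
  1-simplices (10): ab, ac, ad, ae, bc, bd, be, cd, ce, de
  2-simplices (10): abc, abd, abe, acd, ace, ade, bcd, bce, bde, cde
  3-simplices (5): abcd, abce, abde, acde, bcde

giving chain groups C_0 ≅ Z^5, C_1 ≅ Z^10, C_2 ≅ Z^10, C_3 ≅ Z^5.

∂_1: C_1 → C_0 maps an edge to its endpoints' difference, ∂[p,q] = q − p.
As a 5×10 matrix over Z this has rank 4, with invariant factors (1,1,1,1).

Boundary ∂_2: C_2 → C_1 sends each 2-simplex [p,q,r] to [q,r] − [p,r] + [p,q]. For instance
  ∂bce = ce − be + bc,
  ∂abc = bc − ac + ab.
The 10×10 boundary matrix has rank 6 and Smith normal form diag(1,1,1,1,1,1).

Boundary ∂_3: C_3 → C_2 sends each 3-simplex σ to the alternating sum Σ_i (−1)^i (σ with its i-th vertex removed). For instance
  ∂abcd = bcd − acd + abd − abc,
  ∂abde = bde − ade + abe − abd.
As a 10×5 matrix over Z this has rank 4, with invariant factors (1,1,1,1).

From H_k ≅ ker(∂_k) / im(∂_{k+1}) we obtain:

  H_0: rank C_0 − rank ∂_1 = 5 − 4 = 1, and the invariant factors of ∂_1 are all 1, so H_0 ≅ Z.
  H_1: rank ker ∂_1 − rank ∂_2 = (10 − 4) − 6 = 0, and the invariant factors of ∂_2 are all 1, so H_1 ≅ 0.
  H_2: rank ker ∂_2 − rank ∂_3 = (10 − 6) − 4 = 0, and the invariant factors of ∂_3 are all 1, so H_2 ≅ 0.
  H_3: rank ker ∂_3 − rank ∂_4 = (5 − 4) − 0 = 1, and there is no ∂_4, so H_3 ≅ Z.

(K is a triangulation of the 3-sphere S^3.)

Hence the Betti numbers are b_0 = 1, b_1 = 0, b_2 = 0, b_3 = 1.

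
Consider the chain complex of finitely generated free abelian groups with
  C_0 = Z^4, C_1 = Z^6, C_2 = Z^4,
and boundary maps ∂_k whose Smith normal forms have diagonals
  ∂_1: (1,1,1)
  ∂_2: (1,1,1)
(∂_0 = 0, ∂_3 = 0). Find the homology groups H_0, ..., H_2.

H_0 = Z,  H_1 = 0,  H_2 = Z.

H_0: b_0 = 4 − 0 − 3 = 1; torsion from ∂_1 factors > 1: none. So H_0 = Z.
H_1: b_1 = 6 − 3 − 3 = 0; torsion from ∂_2 factors > 1: none. So H_1 = 0.
H_2: b_2 = 4 − 3 − 0 = 1; torsion from ∂_3 factors > 1: none. So H_2 = Z.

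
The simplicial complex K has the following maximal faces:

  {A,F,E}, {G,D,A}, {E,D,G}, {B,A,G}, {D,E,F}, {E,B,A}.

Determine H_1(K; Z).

H_1 = Z.

K has 6 vertices, 12 edges, 6 triangles.
rank ∂_1 = 5, rank ∂_2 = 6 ⇒ b_1 = 12 − 5 − 6 = 1; all invariant factors of ∂_2 are 1 so no torsion. So H_1 ≅ Z.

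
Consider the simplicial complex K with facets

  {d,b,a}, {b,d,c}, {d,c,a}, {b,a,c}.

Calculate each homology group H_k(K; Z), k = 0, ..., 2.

Order the vertices as a < b < c < d. Listing each simplex with vertices in this order, K has dimension 2 with simplices:

  0-simplices (4): a, b, c, d
  1-simplices (6): ab, ac, ad, bc, bd, cd
  2-simplices (4): abc, abd, acd, bcd

giving chain groups C_0 ≅ Z^4, C_1 ≅ Z^6, C_2 ≅ Z^4.

Boundary ∂_1: C_1 → C_0 sends each edge [p,q] (with p < q) to q − p. For instance
  ∂ad = d − a.
As a 4×6 matrix over Z this has rank 3, with invariant factors (1,1,1).

Boundary ∂_2: C_2 → C_1 maps a triangle to the signed sum of its edges. For instance
  ∂abd = bd − ad + ab,
  ∂acd = cd − ad + ac.
As a 6×4 matrix over Z this has rank 3, with invariant factors (1,1,1).

Now H_k = ker ∂_k / im ∂_{k+1}, so:

  H_0: rank C_0 − rank ∂_1 = 4 − 3 = 1, and the invariant factors of ∂_1 are all 1, so H_0 = Z.
  H_1: rank ker ∂_1 − rank ∂_2 = (6 − 3) − 3 = 0, and the invariant factors of ∂_2 are all 1, so H_1 = 0.
  H_2: rank ker ∂_2 − rank ∂_3 = (4 − 3) − 0 = 1, and there is no ∂_3, so H_2 = Z.

H_0 ≅ Z,  H_1 = 0,  H_2 ≅ Z.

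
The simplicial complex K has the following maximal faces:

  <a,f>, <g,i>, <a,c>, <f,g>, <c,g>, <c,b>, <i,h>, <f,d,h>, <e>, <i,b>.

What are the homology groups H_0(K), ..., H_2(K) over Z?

Order the vertices as a < b < c < d < e < f < g < h < i. Listing each simplex with vertices in this order, K has dimension 2 with simplices:

  0-simplices (9): a, b, c, d, e, f, g, h, i
  1-simplices (11): ac, af, bc, bi, cg, df, dh, fg, fh, gi, hi
  2-simplices (1): dfh

so the chain groups are C_0 ≅ Z^9, C_1 ≅ Z^11, C_2 ≅ Z^1.

∂_1: C_1 → C_0 is given by ∂[p,q] = [q] − [p]. For instance
  ∂gi = i − g.
The 9×11 boundary matrix has rank 7 and Smith normal form diag(1,1,1,1,1,1,1).

∂_2: C_2 → C_1 maps a triangle to the signed sum of its edges. For instance
  ∂dfh = fh − dh + df.
The 11×1 boundary matrix has rank 1 and Smith normal form diag(1).

Now H_k = ker ∂_k / im ∂_{k+1}, so:

  H_0: rank C_0 − rank ∂_1 = 9 − 7 = 2, and the invariant factors of ∂_1 are all 1, so H_0 = Z^2.
  H_1: rank ker ∂_1 − rank ∂_2 = (11 − 7) − 1 = 3, and the invariant factors of ∂_2 are all 1, so H_1 = Z^3.
  H_2: rank ker ∂_2 − rank ∂_3 = (1 − 1) − 0 = 0, and there is no ∂_3, so H_2 = 0.

H_0 ≅ Z^2,  H_1 ≅ Z^3,  H_2 = 0.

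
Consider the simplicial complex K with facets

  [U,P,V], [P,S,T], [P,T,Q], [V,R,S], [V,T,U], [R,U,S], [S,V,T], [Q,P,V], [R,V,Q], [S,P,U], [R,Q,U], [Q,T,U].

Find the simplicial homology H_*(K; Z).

We work with the vertex ordering P < Q < R < S < T < U < V. The simplices of K, each written with vertices in increasing order, are:

  0-simplices (7): P, Q, R, S, T, U, V
  1-simplices (18): PQ, PS, PT, PU, PV, QR, QT, QU, QV, RS, RU, RV, ST, SU, SV, TU, TV, UV
  2-simplices (12): PQT, PQV, PST, PSU, PUV, QRU, QRV, QTU, RSU, RSV, STV, TUV

giving chain groups C_0 ≅ Z^7, C_1 ≅ Z^18, C_2 ≅ Z^12.

∂_1: C_1 → C_0 sends each edge [p,q] (with p < q) to q − p.
The 7×18 boundary matrix has rank 6 and Smith normal form diag(1,1,1,1,1,1).

The boundary map ∂_2: C_2 → C_1 sends each 2-simplex [p,q,r] to [q,r] − [p,r] + [p,q]. For instance
  ∂TUV = UV − TV + TU,
  ∂RSU = SU − RU + RS.
The 18×12 boundary matrix has rank 12 and Smith normal form diag(1,1,1,1,1,1,1,1,1,1,1,2).

Reading off H_k = ker ∂_k / im ∂_{k+1}:

  H_0: rank C_0 − rank ∂_1 = 7 − 6 = 1, and the invariant factors of ∂_1 are all 1, so H_0 = Z.
  H_1: rank ker ∂_1 − rank ∂_2 = (18 − 6) − 12 = 0, and ∂_2 has invariant factor 2 > 1, so H_1 = Z/2Z.
  H_2: rank ker ∂_2 − rank ∂_3 = (12 − 12) − 0 = 0, and there is no ∂_3, so H_2 = 0.

As a check, the Euler characteristic is 7 − 18 + 12 = 1, which agrees with 1 − 0 + 0 = 1.

H_0 ≅ Z,  H_1 ≅ Z/2Z,  H_2 = 0.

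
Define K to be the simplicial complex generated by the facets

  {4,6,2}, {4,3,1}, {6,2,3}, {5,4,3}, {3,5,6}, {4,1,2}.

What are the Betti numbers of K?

Order the vertices as 1 < 2 < 3 < 4 < 5 < 6. Listing each simplex with vertices in this order, K has dimension 2 with simplices:

  0-simplices (6): [1], [2], [3], [4], [5], [6]
  1-simplices (12): [1,2], [1,3], [1,4], [2,3], [2,4], [2,6], [3,4], [3,5], [3,6], [4,5], [4,6], [5,6]
  2-simplices (6): [1,2,4], [1,3,4], [2,3,6], [2,4,6], [3,4,5], [3,5,6]

so the chain groups are C_0 ≅ Z^6, C_1 ≅ Z^12, C_2 ≅ Z^6.

∂_1: C_1 → C_0 maps an edge to its endpoints' difference, ∂[p,q] = q − p.
As a 6×12 matrix over Z this has rank 5, with invariant factors (1,1,1,1,1).

∂_2: C_2 → C_1 maps a triangle to the signed sum of its edges. For instance
  ∂[3,4,5] = [4,5] − [3,5] + [3,4],
  ∂[3,5,6] = [5,6] − [3,6] + [3,5].
The 12×6 boundary matrix has rank 6 and Smith normal form diag(1,1,1,1,1,1).

From H_k ≅ ker(∂_k) / im(∂_{k+1}) we obtain:

  H_0: rank C_0 − rank ∂_1 = 6 − 5 = 1, and the invariant factors of ∂_1 are all 1, so H_0 = Z.
  H_1: rank ker ∂_1 − rank ∂_2 = (12 − 5) − 6 = 1, and the invariant factors of ∂_2 are all 1, so H_1 = Z.
  H_2: rank ker ∂_2 − rank ∂_3 = (6 − 6) − 0 = 0, and there is no ∂_3, so H_2 = 0.

As a check, the Euler characteristic is 6 − 12 + 6 = 0, which agrees with 1 − 1 + 0 = 0.
(K is a triangulation of the cylinder S^1 x I.)

Hence the Betti numbers are b_0 = 1, b_1 = 1, b_2 = 0.

b_0 = 1, b_1 = 1, b_2 = 0.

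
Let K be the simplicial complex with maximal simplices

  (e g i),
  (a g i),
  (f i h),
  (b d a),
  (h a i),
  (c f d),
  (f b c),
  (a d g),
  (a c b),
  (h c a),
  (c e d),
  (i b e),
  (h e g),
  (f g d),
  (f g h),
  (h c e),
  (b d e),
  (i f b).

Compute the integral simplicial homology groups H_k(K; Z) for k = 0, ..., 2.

Fix the vertex order a < b < c < d < e < f < g < h < i and write every simplex with vertices in increasing order. Then dim K = 2 and the simplices of K are:

  0-simplices (9): a, b, c, d, e, f, g, h, i
  1-simplices (27): ab, ac, ad, ag, ah, ai, bc, bd, be, bf, bi, cd, ce, cf, ch, de, df, dg, eg, eh, ei, fg, fh, fi, gh, gi, hi
  2-simplices (18): abc, abd, ach, adg, agi, ahi, bcf, bde, bei, bfi, cde, cdf, ceh, dfg, egh, egi, fgh, fhi

so the chain groups are C_0 ≅ Z^9, C_1 ≅ Z^27, C_2 ≅ Z^18.

∂_1: C_1 → C_0 maps an edge to its endpoints' difference, ∂[p,q] = q − p. For instance
  ∂ai = i − a.
The 9×27 boundary matrix has rank 8 and Smith normal form diag(1,1,1,1,1,1,1,1).

Boundary ∂_2: C_2 → C_1 sends each 2-simplex [p,q,r] to [q,r] − [p,r] + [p,q]. For instance
  ∂egh = gh − eh + eg,
  ∂bde = de − be + bd.
This gives a 27×18 integer matrix of rank 18; reducing to Smith normal form yields diagonal entries (1,1,1,1,1,1,1,1,1,1,1,1,1,1,1,1,1,2).

From H_k ≅ ker(∂_k) / im(∂_{k+1}) we obtain:

  H_0: rank C_0 − rank ∂_1 = 9 − 8 = 1, and the invariant factors of ∂_1 are all 1, so H_0 = Z.
  H_1: rank ker ∂_1 − rank ∂_2 = (27 − 8) − 18 = 1, and ∂_2 has invariant factor 2 > 1, so H_1 = Z ⊕ Z/2.
  H_2: rank ker ∂_2 − rank ∂_3 = (18 − 18) − 0 = 0, and there is no ∂_3, so H_2 = 0.

(K is a triangulation of the Klein bottle.)

H_0 = Z,  H_1 = Z ⊕ Z/2,  H_2 = 0.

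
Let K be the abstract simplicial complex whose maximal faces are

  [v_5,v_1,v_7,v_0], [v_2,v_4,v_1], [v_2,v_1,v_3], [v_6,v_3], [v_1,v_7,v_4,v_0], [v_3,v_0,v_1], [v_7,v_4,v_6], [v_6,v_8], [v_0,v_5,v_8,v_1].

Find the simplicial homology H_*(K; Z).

K has 9 vertices, 21 edges, 14 triangles, 3 3-simplices.
rank ∂_0 = 0, rank ∂_1 = 8 ⇒ b_0 = 9 − 0 − 8 = 1; all invariant factors of ∂_1 are 1 so no torsion. So H_0 ≅ Z.
rank ∂_1 = 8, rank ∂_2 = 11 ⇒ b_1 = 21 − 8 − 11 = 2; all invariant factors of ∂_2 are 1 so no torsion. So H_1 ≅ Z^2.
rank ∂_2 = 11, rank ∂_3 = 3 ⇒ b_2 = 14 − 11 − 3 = 0; all invariant factors of ∂_3 are 1 so no torsion. So H_2 ≅ 0.
rank ∂_3 = 3, rank ∂_4 = 0 ⇒ b_3 = 3 − 3 − 0 = 0. So H_3 ≅ 0.

H_0 ≅ Z,  H_1 ≅ Z^2,  H_2 = 0,  H_3 = 0.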